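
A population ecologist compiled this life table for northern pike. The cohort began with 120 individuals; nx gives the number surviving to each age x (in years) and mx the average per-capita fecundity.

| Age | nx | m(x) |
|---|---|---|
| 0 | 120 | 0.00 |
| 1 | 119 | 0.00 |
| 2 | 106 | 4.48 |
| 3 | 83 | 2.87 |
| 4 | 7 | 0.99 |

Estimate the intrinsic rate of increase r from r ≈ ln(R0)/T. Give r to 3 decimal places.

0.762

lx = nx/n0 = nx/120: 1, 0.99167…, 0.88333…, 0.69167…, 0.05833…
R0 = Σ lx·mx = 0 + 0 + 3.95733… + 1.98508… + 0.05775… = 6.000167…
Σ x·lx·mx = 14.100917…; T = 14.100917…/6.000167… = 2.35009…
r ≈ ln(R0)/T = ln(6.000167…)/2.35009… = 0.76243… → 0.762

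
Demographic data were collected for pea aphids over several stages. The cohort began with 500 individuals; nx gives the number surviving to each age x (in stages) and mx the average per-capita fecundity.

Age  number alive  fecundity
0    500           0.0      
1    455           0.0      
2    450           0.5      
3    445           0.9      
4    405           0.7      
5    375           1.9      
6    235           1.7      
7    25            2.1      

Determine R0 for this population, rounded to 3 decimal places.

lx = nx/n0 = nx/500: 1, 0.91, 0.9, 0.89, 0.81, 0.75, 0.47, 0.05
lx·mx by age: 0, 0, 0.45, 0.801, 0.567, 1.425, 0.799, 0.105
R0 = Σ lx·mx = 4.147 → 4.147

4.147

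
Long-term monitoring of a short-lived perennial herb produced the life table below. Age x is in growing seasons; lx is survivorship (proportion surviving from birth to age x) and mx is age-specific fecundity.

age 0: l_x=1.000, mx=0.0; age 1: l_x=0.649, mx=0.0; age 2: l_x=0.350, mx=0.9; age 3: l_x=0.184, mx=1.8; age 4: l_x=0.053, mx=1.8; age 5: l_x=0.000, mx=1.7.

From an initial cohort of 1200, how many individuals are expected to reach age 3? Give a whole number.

Expected survivors = N0 · l_3 = 1200 × 0.184 = 220.8 → 221

221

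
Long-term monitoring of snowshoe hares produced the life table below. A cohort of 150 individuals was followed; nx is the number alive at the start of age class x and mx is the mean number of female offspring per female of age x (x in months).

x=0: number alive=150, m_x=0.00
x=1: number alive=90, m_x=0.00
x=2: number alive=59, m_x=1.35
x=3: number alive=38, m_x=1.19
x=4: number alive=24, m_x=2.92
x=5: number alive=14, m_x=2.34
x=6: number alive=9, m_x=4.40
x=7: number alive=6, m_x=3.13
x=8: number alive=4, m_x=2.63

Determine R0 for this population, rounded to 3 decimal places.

1.977

lx = nx/n0 = nx/150: 1, 0.6, 0.39333…, 0.25333…, 0.16, 0.09333…, 0.06, 0.04, 0.02667…
lx·mx by age: 0, 0, 0.531…, 0.301467…, 0.4672, 0.2184…, 0.264, 0.1252, 0.070133…
R0 = Σ lx·mx = 1.9774… → 1.977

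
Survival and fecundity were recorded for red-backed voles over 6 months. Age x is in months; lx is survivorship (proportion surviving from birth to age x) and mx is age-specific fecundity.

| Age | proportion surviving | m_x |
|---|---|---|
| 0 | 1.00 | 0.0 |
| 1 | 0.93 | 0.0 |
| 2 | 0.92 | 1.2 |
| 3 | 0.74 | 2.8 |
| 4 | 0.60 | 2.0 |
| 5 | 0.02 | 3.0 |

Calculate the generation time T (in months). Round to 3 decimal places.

lx·mx: 0, 0, 1.104, 2.072, 1.2, 0.06 → R0 = 4.436
x·lx·mx: 0, 0, 2.208, 6.216, 4.8, 0.3 → Σ = 13.524
T = 13.524 / 4.436 = 3.048693… → 3.049

3.049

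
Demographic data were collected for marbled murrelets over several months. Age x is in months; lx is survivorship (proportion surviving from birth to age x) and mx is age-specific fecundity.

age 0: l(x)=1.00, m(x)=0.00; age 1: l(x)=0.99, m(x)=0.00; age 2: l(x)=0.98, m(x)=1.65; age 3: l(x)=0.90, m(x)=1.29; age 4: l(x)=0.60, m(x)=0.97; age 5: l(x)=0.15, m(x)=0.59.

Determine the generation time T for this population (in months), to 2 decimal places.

lx·mx: 0, 0, 1.617, 1.161, 0.582, 0.0885 → R0 = 3.4485
x·lx·mx: 0, 0, 3.234, 3.483, 2.328, 0.4425 → Σ = 9.4875
T = 9.4875 / 3.4485 = 2.751196… → 2.75

2.75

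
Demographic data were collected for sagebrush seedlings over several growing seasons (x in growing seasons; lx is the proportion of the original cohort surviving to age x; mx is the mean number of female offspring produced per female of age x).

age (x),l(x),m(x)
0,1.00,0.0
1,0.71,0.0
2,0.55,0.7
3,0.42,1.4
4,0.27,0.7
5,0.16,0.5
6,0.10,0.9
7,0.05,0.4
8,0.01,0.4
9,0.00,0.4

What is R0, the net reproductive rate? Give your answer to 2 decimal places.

lx·mx by age: 0, 0, 0.385, 0.588, 0.189, 0.08, 0.09, 0.02, 0.004, 0
R0 = Σ lx·mx = 1.356 → 1.36

1.36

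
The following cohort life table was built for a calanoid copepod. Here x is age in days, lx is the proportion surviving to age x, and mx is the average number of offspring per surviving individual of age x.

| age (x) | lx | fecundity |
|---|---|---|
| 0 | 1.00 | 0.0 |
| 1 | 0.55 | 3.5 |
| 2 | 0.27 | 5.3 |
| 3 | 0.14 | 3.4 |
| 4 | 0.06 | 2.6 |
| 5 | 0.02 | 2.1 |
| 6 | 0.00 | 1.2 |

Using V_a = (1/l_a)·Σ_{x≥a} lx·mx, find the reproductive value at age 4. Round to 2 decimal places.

lx·mx for x ≥ 4: 0.156, 0.042, 0 → sum = 0.198
V_4 = 0.198 / l_4 = 0.198 / 0.06 = 3.3 → 3.30

3.30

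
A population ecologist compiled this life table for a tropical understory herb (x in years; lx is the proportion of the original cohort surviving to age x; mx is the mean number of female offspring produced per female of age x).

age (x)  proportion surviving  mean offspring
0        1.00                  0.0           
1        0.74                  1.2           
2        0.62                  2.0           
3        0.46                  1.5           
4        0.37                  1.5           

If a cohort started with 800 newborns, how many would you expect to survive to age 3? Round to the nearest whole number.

368

Expected survivors = N0 · l_3 = 800 × 0.46 = 368 → 368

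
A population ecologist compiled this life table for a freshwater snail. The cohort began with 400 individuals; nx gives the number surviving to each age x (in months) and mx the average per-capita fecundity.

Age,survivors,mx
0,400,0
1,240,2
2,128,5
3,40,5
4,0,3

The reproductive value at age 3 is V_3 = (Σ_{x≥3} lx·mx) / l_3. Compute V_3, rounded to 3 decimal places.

5.000

lx = nx/n0 = nx/400: 1, 0.6, 0.32, 0.1, 0
lx·mx for x ≥ 3: 0.5, 0 → sum = 0.5
V_3 = 0.5 / l_3 = 0.5 / 0.1 = 5 → 5.000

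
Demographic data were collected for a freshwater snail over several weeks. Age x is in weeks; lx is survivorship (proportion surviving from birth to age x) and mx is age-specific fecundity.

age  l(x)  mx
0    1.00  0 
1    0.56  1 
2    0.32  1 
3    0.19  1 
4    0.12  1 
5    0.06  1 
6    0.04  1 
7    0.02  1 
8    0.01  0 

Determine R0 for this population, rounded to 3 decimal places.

lx·mx by age: 0, 0.56, 0.32, 0.19, 0.12, 0.06, 0.04, 0.02, 0
R0 = Σ lx·mx = 1.31 → 1.310

1.310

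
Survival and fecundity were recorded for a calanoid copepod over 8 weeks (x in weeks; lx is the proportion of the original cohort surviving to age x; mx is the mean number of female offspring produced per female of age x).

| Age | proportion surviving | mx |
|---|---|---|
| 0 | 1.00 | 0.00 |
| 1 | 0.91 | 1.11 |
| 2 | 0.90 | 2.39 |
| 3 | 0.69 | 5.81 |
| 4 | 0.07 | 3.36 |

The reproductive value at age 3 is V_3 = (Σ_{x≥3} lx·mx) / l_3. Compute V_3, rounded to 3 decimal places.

6.151

lx·mx for x ≥ 3: 4.0089, 0.2352 → sum = 4.2441
V_3 = 4.2441 / l_3 = 4.2441 / 0.69 = 6.15087… → 6.151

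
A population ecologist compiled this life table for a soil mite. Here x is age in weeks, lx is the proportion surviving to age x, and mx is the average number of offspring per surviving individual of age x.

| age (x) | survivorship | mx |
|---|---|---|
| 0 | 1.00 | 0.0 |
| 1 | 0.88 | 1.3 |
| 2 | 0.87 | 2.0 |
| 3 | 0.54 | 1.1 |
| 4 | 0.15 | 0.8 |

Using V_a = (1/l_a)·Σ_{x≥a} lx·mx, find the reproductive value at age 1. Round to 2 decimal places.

lx·mx for x ≥ 1: 1.144, 1.74, 0.594, 0.12 → sum = 3.598
V_1 = 3.598 / l_1 = 3.598 / 0.88 = 4.088636… → 4.09

4.09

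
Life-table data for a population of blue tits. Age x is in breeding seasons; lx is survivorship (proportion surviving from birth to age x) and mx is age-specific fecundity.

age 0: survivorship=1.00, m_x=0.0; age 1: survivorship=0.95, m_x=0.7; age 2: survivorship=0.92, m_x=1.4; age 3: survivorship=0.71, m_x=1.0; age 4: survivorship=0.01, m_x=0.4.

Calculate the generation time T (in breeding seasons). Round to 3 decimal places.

lx·mx: 0, 0.665, 1.288, 0.71, 0.004 → R0 = 2.667
x·lx·mx: 0, 0.665, 2.576, 2.13, 0.016 → Σ = 5.387
T = 5.387 / 2.667 = 2.019873… → 2.020

2.020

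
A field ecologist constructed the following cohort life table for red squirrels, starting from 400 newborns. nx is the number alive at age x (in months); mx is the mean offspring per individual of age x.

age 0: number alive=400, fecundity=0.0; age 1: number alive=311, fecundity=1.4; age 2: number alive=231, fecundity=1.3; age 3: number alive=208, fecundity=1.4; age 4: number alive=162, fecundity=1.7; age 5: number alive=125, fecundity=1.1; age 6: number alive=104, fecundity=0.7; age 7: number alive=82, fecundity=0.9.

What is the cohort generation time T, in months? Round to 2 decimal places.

2.93

lx = nx/n0 = nx/400: 1, 0.7775, 0.5775, 0.52, 0.405, 0.3125, 0.26, 0.205
lx·mx: 0, 1.0885, 0.75075, 0.728, 0.6885, 0.34375, 0.182, 0.1845 → R0 = 3.966
x·lx·mx: 0, 1.0885, 1.5015, 2.184, 2.754, 1.71875, 1.092, 1.2915 → Σ = 11.63025
T = 11.63025 / 3.966 = 2.932489… → 2.93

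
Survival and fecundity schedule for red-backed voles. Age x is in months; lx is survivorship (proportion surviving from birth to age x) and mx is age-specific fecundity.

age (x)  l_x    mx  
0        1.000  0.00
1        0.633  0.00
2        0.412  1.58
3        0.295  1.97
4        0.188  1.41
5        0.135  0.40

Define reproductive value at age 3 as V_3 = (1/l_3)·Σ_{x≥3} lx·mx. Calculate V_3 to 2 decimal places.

3.05

lx·mx for x ≥ 3: 0.58115, 0.26508, 0.054 → sum = 0.90023
V_3 = 0.90023 / l_3 = 0.90023 / 0.295 = 3.051627… → 3.05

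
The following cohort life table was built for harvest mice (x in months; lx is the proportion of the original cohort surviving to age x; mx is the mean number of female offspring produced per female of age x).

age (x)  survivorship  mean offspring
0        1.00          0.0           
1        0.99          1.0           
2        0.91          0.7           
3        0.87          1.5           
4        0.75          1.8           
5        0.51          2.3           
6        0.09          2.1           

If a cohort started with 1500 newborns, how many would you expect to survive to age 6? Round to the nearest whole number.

Expected survivors = N0 · l_6 = 1500 × 0.09 = 135 → 135

135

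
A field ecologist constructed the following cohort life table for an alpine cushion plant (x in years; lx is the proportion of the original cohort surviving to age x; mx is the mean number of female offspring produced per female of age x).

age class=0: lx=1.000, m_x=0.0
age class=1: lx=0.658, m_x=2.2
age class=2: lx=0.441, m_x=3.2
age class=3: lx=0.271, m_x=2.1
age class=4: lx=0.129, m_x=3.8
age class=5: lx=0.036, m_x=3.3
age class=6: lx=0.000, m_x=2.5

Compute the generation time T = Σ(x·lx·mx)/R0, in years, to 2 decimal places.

lx·mx: 0, 1.4476, 1.4112, 0.5691, 0.4902, 0.1188, 0 → R0 = 4.0369
x·lx·mx: 0, 1.4476, 2.8224, 1.7073, 1.9608, 0.594, 0 → Σ = 8.5321
T = 8.5321 / 4.0369 = 2.113528… → 2.11

2.11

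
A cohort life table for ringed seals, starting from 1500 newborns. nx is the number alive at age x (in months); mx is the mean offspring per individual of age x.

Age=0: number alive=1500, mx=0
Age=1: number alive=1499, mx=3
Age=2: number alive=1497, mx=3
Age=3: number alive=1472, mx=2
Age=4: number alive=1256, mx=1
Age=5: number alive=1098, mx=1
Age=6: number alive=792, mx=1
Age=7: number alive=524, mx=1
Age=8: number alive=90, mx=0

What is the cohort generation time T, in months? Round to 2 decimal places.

lx = nx/n0 = nx/1500: 1, 0.99933…, 0.998, 0.98133…, 0.83733…, 0.732, 0.528, 0.34933…, 0.06
lx·mx: 0, 2.998…, 2.994, 1.962667…, 0.837333…, 0.732, 0.528, 0.349333…, 0 → R0 = 10.401333…
x·lx·mx: 0, 2.998…, 5.988, 5.888…, 3.349333…, 3.66, 3.168, 2.445333…, 0 → Σ = 27.496667…
T = 27.496667… / 10.401333… = 2.643571… → 2.64

2.64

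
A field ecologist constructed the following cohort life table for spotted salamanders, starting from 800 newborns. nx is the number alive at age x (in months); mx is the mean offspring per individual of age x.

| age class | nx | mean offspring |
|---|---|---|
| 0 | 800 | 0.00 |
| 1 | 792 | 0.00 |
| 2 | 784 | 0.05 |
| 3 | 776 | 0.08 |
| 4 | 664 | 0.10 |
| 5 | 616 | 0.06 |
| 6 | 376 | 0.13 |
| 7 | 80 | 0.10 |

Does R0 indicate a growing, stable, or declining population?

lx = nx/n0 = nx/800: 1, 0.99, 0.98, 0.97, 0.83, 0.77, 0.47, 0.1
R0 = Σ lx·mx = 0 + 0 + 0.049 + 0.0776 + 0.083 + 0.0462 + 0.0611 + 0.01 = 0.3269
R0 < 1, so the population is declining.

declining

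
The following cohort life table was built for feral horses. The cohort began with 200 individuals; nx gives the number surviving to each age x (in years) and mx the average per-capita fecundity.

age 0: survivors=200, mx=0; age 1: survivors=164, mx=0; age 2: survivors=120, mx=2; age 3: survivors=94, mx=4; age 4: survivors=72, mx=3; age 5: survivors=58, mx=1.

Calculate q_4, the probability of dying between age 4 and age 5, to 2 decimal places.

lx = nx/n0 = nx/200: 1, 0.82, 0.6, 0.47, 0.36, 0.29
q_4 = (l_4 − l_5) / l_4 = (0.36 − 0.29) / 0.36
     = 0.07 / 0.36 = 0.194444… → 0.19

0.19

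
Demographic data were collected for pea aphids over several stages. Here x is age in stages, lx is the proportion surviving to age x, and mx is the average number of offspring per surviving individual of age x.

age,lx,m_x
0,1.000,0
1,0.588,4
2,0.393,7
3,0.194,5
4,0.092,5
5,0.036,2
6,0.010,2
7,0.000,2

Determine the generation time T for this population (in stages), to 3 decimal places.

lx·mx: 0, 2.352, 2.751, 0.97, 0.46, 0.072, 0.02, 0 → R0 = 6.625
x·lx·mx: 0, 2.352, 5.502, 2.91, 1.84, 0.36, 0.12, 0 → Σ = 13.084
T = 13.084 / 6.625 = 1.974943… → 1.975

1.975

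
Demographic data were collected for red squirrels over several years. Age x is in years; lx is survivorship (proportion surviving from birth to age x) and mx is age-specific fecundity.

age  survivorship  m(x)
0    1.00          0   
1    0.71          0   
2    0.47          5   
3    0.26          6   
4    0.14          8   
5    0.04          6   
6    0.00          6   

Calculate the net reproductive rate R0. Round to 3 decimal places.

5.270

lx·mx by age: 0, 0, 2.35, 1.56, 1.12, 0.24, 0
R0 = Σ lx·mx = 5.27 → 5.270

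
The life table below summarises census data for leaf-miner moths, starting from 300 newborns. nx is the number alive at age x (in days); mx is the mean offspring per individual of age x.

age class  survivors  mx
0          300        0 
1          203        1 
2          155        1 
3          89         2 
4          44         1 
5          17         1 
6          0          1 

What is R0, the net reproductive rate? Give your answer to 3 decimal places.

lx = nx/n0 = nx/300: 1, 0.67667…, 0.51667…, 0.29667…, 0.14667…, 0.05667…, 0
lx·mx by age: 0, 0.676667…, 0.516667…, 0.593333…, 0.146667…, 0.056667…, 0
R0 = Σ lx·mx = 1.99… → 1.990

1.990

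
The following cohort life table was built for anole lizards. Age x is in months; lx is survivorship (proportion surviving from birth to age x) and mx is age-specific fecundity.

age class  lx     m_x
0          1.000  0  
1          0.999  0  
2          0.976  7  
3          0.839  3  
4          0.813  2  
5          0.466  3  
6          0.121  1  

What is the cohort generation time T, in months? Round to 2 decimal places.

2.84

lx·mx: 0, 0, 6.832, 2.517, 1.626, 1.398, 0.121 → R0 = 12.494
x·lx·mx: 0, 0, 13.664, 7.551, 6.504, 6.99, 0.726 → Σ = 35.435
T = 35.435 / 12.494 = 2.836161… → 2.84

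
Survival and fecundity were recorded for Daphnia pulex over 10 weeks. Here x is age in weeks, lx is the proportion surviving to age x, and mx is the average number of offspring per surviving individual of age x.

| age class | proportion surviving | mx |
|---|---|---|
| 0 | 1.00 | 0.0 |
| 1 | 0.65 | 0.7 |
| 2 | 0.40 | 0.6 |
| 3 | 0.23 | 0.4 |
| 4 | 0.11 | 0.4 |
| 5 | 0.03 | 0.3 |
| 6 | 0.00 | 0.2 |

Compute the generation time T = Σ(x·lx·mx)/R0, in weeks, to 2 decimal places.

1.70

lx·mx: 0, 0.455, 0.24, 0.092, 0.044, 0.009, 0 → R0 = 0.84
x·lx·mx: 0, 0.455, 0.48, 0.276, 0.176, 0.045, 0 → Σ = 1.432
T = 1.432 / 0.84 = 1.704762… → 1.70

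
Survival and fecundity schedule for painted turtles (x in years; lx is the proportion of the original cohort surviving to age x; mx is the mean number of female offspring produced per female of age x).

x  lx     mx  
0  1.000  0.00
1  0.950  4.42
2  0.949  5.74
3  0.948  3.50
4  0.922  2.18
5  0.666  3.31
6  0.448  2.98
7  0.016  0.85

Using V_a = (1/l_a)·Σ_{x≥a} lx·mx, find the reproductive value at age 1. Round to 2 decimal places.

lx·mx for x ≥ 1: 4.199, 5.44726, 3.318, 2.00996, 2.20446, 1.33504, 0.0136 → sum = 18.52732
V_1 = 18.52732 / l_1 = 18.52732 / 0.95 = 19.502442… → 19.50

19.50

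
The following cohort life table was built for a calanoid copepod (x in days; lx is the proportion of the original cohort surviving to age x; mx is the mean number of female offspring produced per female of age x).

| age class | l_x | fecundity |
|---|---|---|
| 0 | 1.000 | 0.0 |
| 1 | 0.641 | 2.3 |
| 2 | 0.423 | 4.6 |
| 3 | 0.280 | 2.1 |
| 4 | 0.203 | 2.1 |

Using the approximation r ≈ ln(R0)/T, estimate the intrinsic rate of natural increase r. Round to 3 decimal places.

R0 = Σ lx·mx = 0 + 1.4743 + 1.9458 + 0.588 + 0.4263 = 4.4344
Σ x·lx·mx = 8.8351; T = 8.8351/4.4344 = 1.9924…
r ≈ ln(R0)/T = ln(4.4344)/1.9924… = 0.74754… → 0.748

0.748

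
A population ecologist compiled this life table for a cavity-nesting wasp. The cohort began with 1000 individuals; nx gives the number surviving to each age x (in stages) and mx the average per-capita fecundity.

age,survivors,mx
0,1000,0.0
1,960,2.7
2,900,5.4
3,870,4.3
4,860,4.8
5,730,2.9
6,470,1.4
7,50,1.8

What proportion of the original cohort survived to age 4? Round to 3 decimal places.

0.860

l_4 = n_4/n_0 = 860/1000 = 0.86 → 0.860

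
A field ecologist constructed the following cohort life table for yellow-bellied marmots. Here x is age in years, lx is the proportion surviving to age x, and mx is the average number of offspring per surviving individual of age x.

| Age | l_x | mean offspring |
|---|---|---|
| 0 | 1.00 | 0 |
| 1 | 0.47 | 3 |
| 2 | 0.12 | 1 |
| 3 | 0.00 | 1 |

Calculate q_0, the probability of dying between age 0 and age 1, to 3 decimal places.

q_0 = (l_0 − l_1) / l_0 = (1 − 0.47) / 1
     = 0.53 / 1 = 0.53 → 0.530

0.530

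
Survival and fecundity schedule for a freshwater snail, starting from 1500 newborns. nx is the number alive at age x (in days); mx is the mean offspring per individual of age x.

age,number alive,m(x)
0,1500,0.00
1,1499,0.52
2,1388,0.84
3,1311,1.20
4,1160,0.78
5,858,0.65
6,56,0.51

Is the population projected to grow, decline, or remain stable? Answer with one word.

growing

lx = nx/n0 = nx/1500: 1, 0.99933…, 0.92533…, 0.874, 0.77333…, 0.572, 0.03733…
R0 = Σ lx·mx = 0 + 0.519653… + 0.77728… + 1.0488 + 0.6032… + 0.3718 + 0.01904… = 3.339773…
R0 > 1, so the population is growing.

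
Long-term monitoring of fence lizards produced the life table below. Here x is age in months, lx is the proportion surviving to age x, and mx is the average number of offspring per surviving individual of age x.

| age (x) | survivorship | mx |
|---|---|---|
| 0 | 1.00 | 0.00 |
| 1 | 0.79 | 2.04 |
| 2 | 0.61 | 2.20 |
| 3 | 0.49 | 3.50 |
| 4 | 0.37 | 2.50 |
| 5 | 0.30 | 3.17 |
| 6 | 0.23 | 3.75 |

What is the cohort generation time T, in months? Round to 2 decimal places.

3.11

lx·mx: 0, 1.6116, 1.342, 1.715, 0.925, 0.951, 0.8625 → R0 = 7.4071
x·lx·mx: 0, 1.6116, 2.684, 5.145, 3.7, 4.755, 5.175 → Σ = 23.0706
T = 23.0706 / 7.4071 = 3.11466… → 3.11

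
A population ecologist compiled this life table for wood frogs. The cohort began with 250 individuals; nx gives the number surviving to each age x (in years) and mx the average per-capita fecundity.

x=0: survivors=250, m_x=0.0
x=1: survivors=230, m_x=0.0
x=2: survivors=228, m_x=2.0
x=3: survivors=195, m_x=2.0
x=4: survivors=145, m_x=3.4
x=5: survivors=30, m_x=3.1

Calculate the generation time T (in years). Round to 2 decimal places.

3.16

lx = nx/n0 = nx/250: 1, 0.92, 0.912, 0.78, 0.58, 0.12
lx·mx: 0, 0, 1.824, 1.56, 1.972, 0.372 → R0 = 5.728
x·lx·mx: 0, 0, 3.648, 4.68, 7.888, 1.86 → Σ = 18.076
T = 18.076 / 5.728 = 3.155726… → 3.16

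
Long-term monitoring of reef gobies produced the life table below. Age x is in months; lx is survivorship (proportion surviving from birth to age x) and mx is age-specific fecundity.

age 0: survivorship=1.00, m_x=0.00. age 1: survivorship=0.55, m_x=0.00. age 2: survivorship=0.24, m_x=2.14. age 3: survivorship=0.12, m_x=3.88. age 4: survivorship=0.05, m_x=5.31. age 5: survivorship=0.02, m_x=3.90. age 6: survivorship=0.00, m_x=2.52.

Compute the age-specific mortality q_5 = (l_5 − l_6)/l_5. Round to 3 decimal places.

q_5 = (l_5 − l_6) / l_5 = (0.02 − 0) / 0.02
     = 0.02 / 0.02 = 1 → 1.000

1.000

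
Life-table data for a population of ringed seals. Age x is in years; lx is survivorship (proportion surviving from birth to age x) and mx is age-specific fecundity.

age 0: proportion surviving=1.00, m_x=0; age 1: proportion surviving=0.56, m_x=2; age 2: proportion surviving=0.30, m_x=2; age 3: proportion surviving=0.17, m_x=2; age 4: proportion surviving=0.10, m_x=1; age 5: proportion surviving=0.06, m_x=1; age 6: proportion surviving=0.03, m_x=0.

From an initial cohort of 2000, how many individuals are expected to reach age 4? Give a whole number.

Expected survivors = N0 · l_4 = 2000 × 0.10 = 200 → 200

200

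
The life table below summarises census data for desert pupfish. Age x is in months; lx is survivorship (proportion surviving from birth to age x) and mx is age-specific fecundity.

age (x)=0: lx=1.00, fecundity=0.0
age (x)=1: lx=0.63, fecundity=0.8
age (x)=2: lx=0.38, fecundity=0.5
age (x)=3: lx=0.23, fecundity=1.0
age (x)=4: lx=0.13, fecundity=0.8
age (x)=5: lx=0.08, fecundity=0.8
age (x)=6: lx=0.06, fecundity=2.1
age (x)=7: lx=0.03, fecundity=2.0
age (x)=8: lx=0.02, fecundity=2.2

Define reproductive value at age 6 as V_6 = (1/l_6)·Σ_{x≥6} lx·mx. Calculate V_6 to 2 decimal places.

3.83

lx·mx for x ≥ 6: 0.126, 0.06, 0.044 → sum = 0.23
V_6 = 0.23 / l_6 = 0.23 / 0.06 = 3.833333… → 3.83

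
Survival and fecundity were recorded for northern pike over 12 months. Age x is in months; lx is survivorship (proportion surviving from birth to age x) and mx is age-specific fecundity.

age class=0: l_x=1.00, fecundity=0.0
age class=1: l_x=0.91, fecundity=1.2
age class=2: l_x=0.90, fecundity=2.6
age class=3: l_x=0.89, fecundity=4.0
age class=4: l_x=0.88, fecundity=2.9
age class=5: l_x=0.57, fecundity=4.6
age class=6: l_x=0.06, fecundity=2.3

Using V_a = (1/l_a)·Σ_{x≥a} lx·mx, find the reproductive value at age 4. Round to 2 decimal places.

6.04

lx·mx for x ≥ 4: 2.552, 2.622, 0.138 → sum = 5.312
V_4 = 5.312 / l_4 = 5.312 / 0.88 = 6.036364… → 6.04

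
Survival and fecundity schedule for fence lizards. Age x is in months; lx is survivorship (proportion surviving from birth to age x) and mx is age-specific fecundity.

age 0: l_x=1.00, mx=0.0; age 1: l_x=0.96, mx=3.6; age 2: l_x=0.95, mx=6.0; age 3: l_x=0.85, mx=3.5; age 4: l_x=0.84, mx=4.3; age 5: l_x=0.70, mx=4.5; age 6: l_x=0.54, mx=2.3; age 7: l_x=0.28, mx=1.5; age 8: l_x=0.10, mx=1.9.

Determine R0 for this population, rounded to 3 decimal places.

lx·mx by age: 0, 3.456, 5.7, 2.975, 3.612, 3.15, 1.242, 0.42, 0.19
R0 = Σ lx·mx = 20.745 → 20.745

20.745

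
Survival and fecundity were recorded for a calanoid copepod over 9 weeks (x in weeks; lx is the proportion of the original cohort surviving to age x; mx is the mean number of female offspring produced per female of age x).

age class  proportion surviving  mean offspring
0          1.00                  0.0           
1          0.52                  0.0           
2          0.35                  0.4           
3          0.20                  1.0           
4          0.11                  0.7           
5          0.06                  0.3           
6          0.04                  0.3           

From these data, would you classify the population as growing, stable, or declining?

declining

R0 = Σ lx·mx = 0 + 0 + 0.14 + 0.2 + 0.077 + 0.018 + 0.012 = 0.447
R0 < 1, so the population is declining.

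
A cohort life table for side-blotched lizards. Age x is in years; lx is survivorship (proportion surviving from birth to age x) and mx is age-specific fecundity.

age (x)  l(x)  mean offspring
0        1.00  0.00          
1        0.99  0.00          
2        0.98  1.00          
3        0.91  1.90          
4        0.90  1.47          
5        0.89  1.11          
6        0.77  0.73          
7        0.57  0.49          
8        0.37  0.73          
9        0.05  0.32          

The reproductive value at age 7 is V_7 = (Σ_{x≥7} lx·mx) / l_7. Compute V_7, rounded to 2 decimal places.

lx·mx for x ≥ 7: 0.2793, 0.2701, 0.016 → sum = 0.5654
V_7 = 0.5654 / l_7 = 0.5654 / 0.57 = 0.99193… → 0.99

0.99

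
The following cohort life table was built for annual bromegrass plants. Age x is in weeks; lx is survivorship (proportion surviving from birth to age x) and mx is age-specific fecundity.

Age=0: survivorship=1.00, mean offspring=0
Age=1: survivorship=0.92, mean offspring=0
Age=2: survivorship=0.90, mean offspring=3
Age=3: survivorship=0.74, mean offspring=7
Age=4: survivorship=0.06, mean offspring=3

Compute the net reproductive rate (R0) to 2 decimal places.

8.06

lx·mx by age: 0, 0, 2.7, 5.18, 0.18
R0 = Σ lx·mx = 8.06 → 8.06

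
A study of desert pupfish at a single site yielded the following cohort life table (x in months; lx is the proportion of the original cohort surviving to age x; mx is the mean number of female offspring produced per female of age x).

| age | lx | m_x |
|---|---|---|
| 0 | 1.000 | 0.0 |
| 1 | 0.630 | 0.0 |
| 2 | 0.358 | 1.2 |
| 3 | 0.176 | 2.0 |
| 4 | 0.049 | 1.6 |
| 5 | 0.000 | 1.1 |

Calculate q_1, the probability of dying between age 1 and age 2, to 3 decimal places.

q_1 = (l_1 − l_2) / l_1 = (0.63 − 0.358) / 0.63
     = 0.272 / 0.63 = 0.431746… → 0.432

0.432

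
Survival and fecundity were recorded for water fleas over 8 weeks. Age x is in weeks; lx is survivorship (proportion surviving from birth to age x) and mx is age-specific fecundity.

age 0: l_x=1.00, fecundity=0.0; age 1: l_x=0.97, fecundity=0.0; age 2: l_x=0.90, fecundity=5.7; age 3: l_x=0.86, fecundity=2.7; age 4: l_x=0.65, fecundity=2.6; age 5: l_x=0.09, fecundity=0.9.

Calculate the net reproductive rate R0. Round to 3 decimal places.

9.223

lx·mx by age: 0, 0, 5.13, 2.322, 1.69, 0.081
R0 = Σ lx·mx = 9.223 → 9.223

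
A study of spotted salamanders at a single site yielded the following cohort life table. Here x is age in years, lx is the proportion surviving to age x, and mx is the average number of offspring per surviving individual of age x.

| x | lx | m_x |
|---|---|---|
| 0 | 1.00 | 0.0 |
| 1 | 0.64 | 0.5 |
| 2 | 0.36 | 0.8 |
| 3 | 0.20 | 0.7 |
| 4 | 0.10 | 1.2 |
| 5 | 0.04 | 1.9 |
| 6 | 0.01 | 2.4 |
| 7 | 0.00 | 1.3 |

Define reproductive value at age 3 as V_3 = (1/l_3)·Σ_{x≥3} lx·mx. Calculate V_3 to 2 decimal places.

lx·mx for x ≥ 3: 0.14, 0.12, 0.076, 0.024, 0 → sum = 0.36
V_3 = 0.36 / l_3 = 0.36 / 0.2 = 1.8 → 1.80

1.80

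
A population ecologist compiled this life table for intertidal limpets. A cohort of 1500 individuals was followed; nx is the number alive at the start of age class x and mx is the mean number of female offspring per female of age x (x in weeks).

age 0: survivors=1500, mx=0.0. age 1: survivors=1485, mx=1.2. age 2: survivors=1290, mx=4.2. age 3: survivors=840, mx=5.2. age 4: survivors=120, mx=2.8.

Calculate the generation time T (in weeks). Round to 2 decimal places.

lx = nx/n0 = nx/1500: 1, 0.99, 0.86, 0.56, 0.08
lx·mx: 0, 1.188, 3.612, 2.912, 0.224 → R0 = 7.936
x·lx·mx: 0, 1.188, 7.224, 8.736, 0.896 → Σ = 18.044
T = 18.044 / 7.936 = 2.27369… → 2.27

2.27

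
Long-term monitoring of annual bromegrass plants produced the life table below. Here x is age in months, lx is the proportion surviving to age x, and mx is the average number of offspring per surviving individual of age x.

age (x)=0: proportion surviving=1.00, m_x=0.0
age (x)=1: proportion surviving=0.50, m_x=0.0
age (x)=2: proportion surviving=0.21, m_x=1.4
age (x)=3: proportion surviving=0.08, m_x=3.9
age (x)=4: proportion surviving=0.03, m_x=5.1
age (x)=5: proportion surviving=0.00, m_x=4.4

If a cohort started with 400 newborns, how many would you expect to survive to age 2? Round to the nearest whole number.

84

Expected survivors = N0 · l_2 = 400 × 0.21 = 84 → 84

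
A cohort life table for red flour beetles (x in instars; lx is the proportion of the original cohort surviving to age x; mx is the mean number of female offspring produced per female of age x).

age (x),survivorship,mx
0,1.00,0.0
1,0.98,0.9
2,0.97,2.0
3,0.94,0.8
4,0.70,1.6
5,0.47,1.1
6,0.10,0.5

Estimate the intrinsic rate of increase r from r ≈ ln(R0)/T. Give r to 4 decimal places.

R0 = Σ lx·mx = 0 + 0.882 + 1.94 + 0.752 + 1.12 + 0.517 + 0.05 = 5.261
Σ x·lx·mx = 14.383; T = 14.383/5.261 = 2.73389…
r ≈ ln(R0)/T = ln(5.261)/2.73389… = 0.607311… → 0.6073

0.6073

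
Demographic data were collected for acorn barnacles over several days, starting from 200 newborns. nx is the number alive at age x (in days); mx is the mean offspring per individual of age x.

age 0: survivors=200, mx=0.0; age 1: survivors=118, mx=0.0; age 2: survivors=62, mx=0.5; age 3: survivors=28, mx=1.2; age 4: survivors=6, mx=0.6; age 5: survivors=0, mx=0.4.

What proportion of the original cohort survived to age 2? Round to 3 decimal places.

l_2 = n_2/n_0 = 62/200 = 0.31 → 0.310

0.310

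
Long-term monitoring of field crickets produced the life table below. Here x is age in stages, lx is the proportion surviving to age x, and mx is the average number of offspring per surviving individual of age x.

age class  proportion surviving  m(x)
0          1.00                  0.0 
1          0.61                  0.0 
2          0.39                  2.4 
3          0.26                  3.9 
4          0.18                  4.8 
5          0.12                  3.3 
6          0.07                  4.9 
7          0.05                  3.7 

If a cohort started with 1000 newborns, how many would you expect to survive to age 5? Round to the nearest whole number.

120

Expected survivors = N0 · l_5 = 1000 × 0.12 = 120 → 120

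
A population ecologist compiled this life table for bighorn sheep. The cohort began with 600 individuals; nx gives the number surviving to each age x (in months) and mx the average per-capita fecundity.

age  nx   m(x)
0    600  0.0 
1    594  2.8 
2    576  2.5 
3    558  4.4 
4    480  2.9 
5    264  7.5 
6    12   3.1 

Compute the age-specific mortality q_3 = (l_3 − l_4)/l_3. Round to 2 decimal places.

lx = nx/n0 = nx/600: 1, 0.99, 0.96, 0.93, 0.8, 0.44, 0.02
q_3 = (l_3 − l_4) / l_3 = (0.93 − 0.8) / 0.93
     = 0.13 / 0.93 = 0.139785… → 0.14

0.14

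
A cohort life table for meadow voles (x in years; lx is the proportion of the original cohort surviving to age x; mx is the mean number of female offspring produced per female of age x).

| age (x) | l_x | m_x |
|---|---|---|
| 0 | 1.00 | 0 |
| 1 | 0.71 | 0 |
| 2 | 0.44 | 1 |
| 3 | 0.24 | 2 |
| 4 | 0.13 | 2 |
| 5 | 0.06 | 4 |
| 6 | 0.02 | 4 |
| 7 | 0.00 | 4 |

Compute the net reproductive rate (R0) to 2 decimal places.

lx·mx by age: 0, 0, 0.44, 0.48, 0.26, 0.24, 0.08, 0
R0 = Σ lx·mx = 1.5 → 1.50

1.50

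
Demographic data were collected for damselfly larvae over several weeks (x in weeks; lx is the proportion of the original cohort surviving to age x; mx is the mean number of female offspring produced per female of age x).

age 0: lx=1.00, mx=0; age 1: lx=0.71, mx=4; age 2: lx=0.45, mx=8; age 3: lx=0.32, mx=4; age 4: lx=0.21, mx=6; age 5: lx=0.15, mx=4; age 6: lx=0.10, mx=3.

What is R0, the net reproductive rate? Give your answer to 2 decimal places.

lx·mx by age: 0, 2.84, 3.6, 1.28, 1.26, 0.6, 0.3
R0 = Σ lx·mx = 9.88 → 9.88

9.88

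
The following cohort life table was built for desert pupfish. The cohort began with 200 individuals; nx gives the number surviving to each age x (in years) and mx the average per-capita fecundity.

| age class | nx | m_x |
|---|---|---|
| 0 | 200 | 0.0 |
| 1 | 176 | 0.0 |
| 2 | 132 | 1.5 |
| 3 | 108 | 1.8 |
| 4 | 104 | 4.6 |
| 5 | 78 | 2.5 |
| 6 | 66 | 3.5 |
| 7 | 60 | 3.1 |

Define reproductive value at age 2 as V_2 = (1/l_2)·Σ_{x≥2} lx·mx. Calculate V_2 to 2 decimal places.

11.23

lx = nx/n0 = nx/200: 1, 0.88, 0.66, 0.54, 0.52, 0.39, 0.33, 0.3
lx·mx for x ≥ 2: 0.99, 0.972, 2.392, 0.975, 1.155, 0.93 → sum = 7.414
V_2 = 7.414 / l_2 = 7.414 / 0.66 = 11.233333… → 11.23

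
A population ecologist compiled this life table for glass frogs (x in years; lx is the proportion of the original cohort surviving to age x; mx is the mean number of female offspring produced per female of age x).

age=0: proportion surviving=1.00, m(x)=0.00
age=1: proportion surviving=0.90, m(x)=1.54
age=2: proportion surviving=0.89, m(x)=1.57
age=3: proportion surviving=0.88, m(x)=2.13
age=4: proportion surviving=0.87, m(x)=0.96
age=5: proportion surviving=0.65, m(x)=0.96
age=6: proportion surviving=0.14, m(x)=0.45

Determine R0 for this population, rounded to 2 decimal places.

6.18

lx·mx by age: 0, 1.386, 1.3973, 1.8744, 0.8352, 0.624, 0.063
R0 = Σ lx·mx = 6.1799 → 6.18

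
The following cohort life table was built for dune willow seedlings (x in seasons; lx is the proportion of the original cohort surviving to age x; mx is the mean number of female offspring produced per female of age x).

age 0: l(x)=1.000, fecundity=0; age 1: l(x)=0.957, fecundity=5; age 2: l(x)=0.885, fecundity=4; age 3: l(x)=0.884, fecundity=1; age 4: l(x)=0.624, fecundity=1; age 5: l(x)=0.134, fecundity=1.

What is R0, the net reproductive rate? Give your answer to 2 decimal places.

9.97

lx·mx by age: 0, 4.785, 3.54, 0.884, 0.624, 0.134
R0 = Σ lx·mx = 9.967 → 9.97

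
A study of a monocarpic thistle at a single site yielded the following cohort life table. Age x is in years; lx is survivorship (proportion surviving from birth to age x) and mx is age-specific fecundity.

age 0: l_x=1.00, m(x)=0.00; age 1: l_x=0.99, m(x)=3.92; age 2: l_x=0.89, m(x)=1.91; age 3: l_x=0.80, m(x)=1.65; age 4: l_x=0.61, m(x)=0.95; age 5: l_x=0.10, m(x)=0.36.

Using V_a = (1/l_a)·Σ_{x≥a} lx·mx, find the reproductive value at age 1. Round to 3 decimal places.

lx·mx for x ≥ 1: 3.8808, 1.6999, 1.32, 0.5795, 0.036 → sum = 7.5162
V_1 = 7.5162 / l_1 = 7.5162 / 0.99 = 7.592121… → 7.592

7.592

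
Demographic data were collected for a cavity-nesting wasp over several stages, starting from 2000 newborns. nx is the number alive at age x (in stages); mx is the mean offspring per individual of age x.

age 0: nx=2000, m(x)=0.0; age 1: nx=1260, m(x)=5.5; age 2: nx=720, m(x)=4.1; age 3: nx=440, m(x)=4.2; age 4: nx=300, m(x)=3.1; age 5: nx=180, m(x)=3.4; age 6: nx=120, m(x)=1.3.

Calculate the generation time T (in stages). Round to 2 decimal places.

1.94

lx = nx/n0 = nx/2000: 1, 0.63, 0.36, 0.22, 0.15, 0.09, 0.06
lx·mx: 0, 3.465, 1.476, 0.924, 0.465, 0.306, 0.078 → R0 = 6.714
x·lx·mx: 0, 3.465, 2.952, 2.772, 1.86, 1.53, 0.468 → Σ = 13.047
T = 13.047 / 6.714 = 1.943253… → 1.94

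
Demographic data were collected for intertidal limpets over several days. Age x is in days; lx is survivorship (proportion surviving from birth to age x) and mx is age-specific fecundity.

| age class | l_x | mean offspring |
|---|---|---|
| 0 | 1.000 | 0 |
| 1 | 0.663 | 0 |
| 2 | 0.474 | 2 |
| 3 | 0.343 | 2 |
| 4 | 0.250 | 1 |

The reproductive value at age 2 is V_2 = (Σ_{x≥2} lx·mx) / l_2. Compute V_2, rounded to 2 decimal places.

lx·mx for x ≥ 2: 0.948, 0.686, 0.25 → sum = 1.884
V_2 = 1.884 / l_2 = 1.884 / 0.474 = 3.974684… → 3.97

3.97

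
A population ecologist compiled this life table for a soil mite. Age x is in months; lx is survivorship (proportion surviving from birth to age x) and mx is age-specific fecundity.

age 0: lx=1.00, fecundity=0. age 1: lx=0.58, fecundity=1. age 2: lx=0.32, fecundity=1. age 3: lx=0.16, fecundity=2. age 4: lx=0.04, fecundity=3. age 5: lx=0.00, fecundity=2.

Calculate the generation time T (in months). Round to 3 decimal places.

lx·mx: 0, 0.58, 0.32, 0.32, 0.12, 0 → R0 = 1.34
x·lx·mx: 0, 0.58, 0.64, 0.96, 0.48, 0 → Σ = 2.66
T = 2.66 / 1.34 = 1.985075… → 1.985

1.985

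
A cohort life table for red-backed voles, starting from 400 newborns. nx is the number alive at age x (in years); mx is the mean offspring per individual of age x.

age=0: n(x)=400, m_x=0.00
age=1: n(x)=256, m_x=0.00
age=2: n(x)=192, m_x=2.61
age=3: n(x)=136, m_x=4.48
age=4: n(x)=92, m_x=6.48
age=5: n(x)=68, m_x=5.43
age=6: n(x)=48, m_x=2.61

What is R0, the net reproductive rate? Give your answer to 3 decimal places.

lx = nx/n0 = nx/400: 1, 0.64, 0.48, 0.34, 0.23, 0.17, 0.12
lx·mx by age: 0, 0, 1.2528, 1.5232, 1.4904, 0.9231, 0.3132
R0 = Σ lx·mx = 5.5027 → 5.503

5.503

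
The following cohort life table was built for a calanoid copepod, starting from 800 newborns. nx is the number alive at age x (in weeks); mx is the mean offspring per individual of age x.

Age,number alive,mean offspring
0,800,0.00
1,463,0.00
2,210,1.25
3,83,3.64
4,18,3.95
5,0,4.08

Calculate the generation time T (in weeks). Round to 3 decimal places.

lx = nx/n0 = nx/800: 1, 0.57875, 0.2625, 0.10375, 0.0225, 0
lx·mx: 0, 0, 0.328125, 0.37765…, 0.088875, 0 → R0 = 0.79465…
x·lx·mx: 0, 0, 0.65625, 1.13295…, 0.3555, 0 → Σ = 2.1447…
T = 2.1447… / 0.79465… = 2.698924… → 2.699

2.699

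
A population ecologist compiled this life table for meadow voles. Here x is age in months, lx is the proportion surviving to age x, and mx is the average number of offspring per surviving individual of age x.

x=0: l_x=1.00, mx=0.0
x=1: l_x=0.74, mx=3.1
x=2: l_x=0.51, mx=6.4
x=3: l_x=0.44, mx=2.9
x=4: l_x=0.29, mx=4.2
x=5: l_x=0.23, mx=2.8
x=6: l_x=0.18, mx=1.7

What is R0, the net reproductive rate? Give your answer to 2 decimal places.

lx·mx by age: 0, 2.294, 3.264, 1.276, 1.218, 0.644, 0.306
R0 = Σ lx·mx = 9.002 → 9.00

9.00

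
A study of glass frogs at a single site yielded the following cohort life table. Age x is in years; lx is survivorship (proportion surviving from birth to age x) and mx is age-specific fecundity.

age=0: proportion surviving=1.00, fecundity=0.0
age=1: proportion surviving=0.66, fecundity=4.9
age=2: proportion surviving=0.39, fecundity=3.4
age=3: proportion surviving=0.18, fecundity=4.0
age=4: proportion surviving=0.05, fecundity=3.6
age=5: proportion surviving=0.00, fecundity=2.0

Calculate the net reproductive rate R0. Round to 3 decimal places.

5.460

lx·mx by age: 0, 3.234, 1.326, 0.72, 0.18, 0
R0 = Σ lx·mx = 5.46 → 5.460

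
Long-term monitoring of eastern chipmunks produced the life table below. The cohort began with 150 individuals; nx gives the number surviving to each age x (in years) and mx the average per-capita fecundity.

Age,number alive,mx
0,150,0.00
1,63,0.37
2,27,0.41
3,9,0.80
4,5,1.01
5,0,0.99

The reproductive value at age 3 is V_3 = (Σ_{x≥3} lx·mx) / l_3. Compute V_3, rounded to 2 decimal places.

1.36

lx = nx/n0 = nx/150: 1, 0.42, 0.18, 0.06, 0.03333…, 0
lx·mx for x ≥ 3: 0.048, 0.033667…, 0 → sum = 0.081667…
V_3 = 0.081667… / l_3 = 0.081667… / 0.06 = 1.361111… → 1.36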